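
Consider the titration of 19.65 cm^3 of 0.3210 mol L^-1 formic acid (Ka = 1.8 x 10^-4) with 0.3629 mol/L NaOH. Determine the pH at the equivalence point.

8.49

n(HCOOH) = 0.3210 x 0.01965 = 0.006308 mol; V(NaOH) at equivalence = 0.006308/0.3629 = 0.01738 L.
At equivalence all the acid is converted to HCOO-; total volume = 0.01965 + 0.01738 = 0.03703 L, so [HCOO-] = 0.006308/0.03703 = 0.1703 M.
Kb = Kw/Ka = 1.0e-14 / 1.8 x 10^-4 = 5.56e-11.
[OH^-] = sqrt(Kb x [HCOO-]) = sqrt(5.56e-11 x 0.1703) = 3.08e-6 M.
pOH = 5.51, so pH = 14.00 - 5.51 = 8.49.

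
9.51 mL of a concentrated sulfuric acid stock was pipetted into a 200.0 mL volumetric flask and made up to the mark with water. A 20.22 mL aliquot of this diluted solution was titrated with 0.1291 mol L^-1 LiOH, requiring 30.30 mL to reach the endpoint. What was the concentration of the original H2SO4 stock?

n(LiOH) = 0.1291 x 0.03030 = 0.003912 mol.
n(H2SO4) in the aliquot = 0.003912 x 1/2 = 0.001956 mol.
[diluted H2SO4] = 0.001956 / 0.02022 = 0.09673 M.
Dilution factor = 200.0/9.510 = 21.03, so [stock] = 0.09673 x 21.03 = 2.03 M.

2.03 M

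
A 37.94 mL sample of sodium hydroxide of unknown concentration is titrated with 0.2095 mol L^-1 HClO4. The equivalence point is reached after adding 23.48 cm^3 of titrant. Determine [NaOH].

0.130 M

n(HClO4) delivered = 0.2095 x 0.02348 = 0.004919 mol.
For a 1:1 reaction, n(NaOH) = 0.004919 mol.
[NaOH] = 0.004919 mol / 0.03794 L = 0.130 M.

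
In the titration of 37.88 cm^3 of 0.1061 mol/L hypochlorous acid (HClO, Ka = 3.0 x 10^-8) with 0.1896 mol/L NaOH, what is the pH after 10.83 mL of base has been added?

7.54

Initial n(HClO) = 0.1061 x 0.03788 = 0.004019 mol.
n(NaOH) added = 0.1896 x 0.01083 = 0.002053 mol, converting that many moles of HClO to ClO-.
Remaining n(HClO) = 0.001966 mol; n(ClO-) = 0.002053 mol.
By Henderson-Hasselbalch, pH = pKa + log([A^-]/[HA]) = 7.52 + log(0.002053/0.001966) = 7.52 + (+0.02) = 7.54.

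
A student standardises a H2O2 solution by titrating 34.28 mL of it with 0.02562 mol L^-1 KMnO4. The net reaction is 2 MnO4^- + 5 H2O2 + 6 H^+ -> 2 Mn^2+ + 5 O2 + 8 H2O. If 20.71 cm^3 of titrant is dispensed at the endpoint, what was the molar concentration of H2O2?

n(KMnO4) = 0.02562 x 0.02071 = 0.0005306 mol.
From the balanced equation, 2 mol KMnO4 reacts with 5 mol H2O2, so n(H2O2) = 0.0005306 x 5/2 = 0.001326 mol.
[H2O2] = 0.001326 / 0.03428 L = 0.0387 M.

0.0387 M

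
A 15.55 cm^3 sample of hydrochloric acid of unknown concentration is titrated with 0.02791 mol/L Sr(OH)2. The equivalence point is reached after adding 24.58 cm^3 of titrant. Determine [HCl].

n(Sr(OH)2) delivered = 0.02791 x 0.02458 = 0.0006860 mol.
The reaction is 2 HCl + 1 Sr(OH)2, so n(HCl) = 0.0006860 x 2/1 = 0.001372 mol.
[HCl] = 0.001372 mol / 0.01555 L = 0.0882 M.

0.0882 M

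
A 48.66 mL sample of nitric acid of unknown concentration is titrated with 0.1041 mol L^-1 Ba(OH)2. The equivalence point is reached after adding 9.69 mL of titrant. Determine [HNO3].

n(Ba(OH)2) delivered = 0.1041 x 0.009690 = 0.001009 mol.
The reaction is 2 HNO3 + 1 Ba(OH)2, so n(HNO3) = 0.001009 x 2/1 = 0.002017 mol.
[HNO3] = 0.002017 mol / 0.04866 L = 0.0415 M.

0.0415 M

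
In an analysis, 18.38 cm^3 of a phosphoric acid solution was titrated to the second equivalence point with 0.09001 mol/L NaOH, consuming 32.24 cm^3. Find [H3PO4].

0.0789 M

n(NaOH) = 0.09001 x 0.03224 = 0.002902 mol.
At the second equivalence point, 2 mol OH^- react per mol H3PO4, so n(H3PO4) = 0.002902 / 2 = 0.001451 mol.
[H3PO4] = 0.001451 / 0.01838 L = 0.0789 M.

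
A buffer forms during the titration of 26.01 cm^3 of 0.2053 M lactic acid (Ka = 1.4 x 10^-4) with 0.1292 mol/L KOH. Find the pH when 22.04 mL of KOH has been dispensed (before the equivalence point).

Initial n(HC3H5O3) = 0.2053 x 0.02601 = 0.005340 mol.
n(KOH) added = 0.1292 x 0.02204 = 0.002848 mol, converting that many moles of HC3H5O3 to C3H5O3-.
Remaining n(HC3H5O3) = 0.002492 mol; n(C3H5O3-) = 0.002848 mol.
By Henderson-Hasselbalch, pH = pKa + log([A^-]/[HA]) = 3.85 + log(0.002848/0.002492) = 3.85 + (+0.06) = 3.91.

3.91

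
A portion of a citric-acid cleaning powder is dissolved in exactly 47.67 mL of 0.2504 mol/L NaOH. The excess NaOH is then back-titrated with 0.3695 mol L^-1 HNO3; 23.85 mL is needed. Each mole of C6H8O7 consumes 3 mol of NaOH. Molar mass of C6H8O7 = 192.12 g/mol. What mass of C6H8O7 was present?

Total n(NaOH) added = 0.2504 x 0.04767 = 0.01194 mol.
n(HNO3) used = 0.3695 x 0.02385 = 0.008813 mol, which equals the excess n(NaOH).
So n(NaOH) consumed by the sample = 0.01194 - 0.008813 = 0.003124 mol.
n(C6H8O7) = 0.003124 / 3 = 0.001041 mol.
mass = 0.001041 mol x 192.12 g/mol = 0.200 g.

0.200 g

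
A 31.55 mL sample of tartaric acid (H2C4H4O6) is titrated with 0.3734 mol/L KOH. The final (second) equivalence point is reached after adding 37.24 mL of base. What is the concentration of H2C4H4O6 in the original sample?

n(KOH) = 0.3734 x 0.03724 = 0.01391 mol.
At the final (second) equivalence point, 2 mol OH^- react per mol H2C4H4O6, so n(H2C4H4O6) = 0.01391 / 2 = 0.006953 mol.
[H2C4H4O6] = 0.006953 / 0.03155 L = 0.220 M.

0.220 M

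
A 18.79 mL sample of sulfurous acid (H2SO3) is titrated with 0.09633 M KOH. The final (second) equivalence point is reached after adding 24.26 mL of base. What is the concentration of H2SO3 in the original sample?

0.0622 M

n(KOH) = 0.09633 x 0.02426 = 0.002337 mol.
At the final (second) equivalence point, 2 mol OH^- react per mol H2SO3, so n(H2SO3) = 0.002337 / 2 = 0.001168 mol.
[H2SO3] = 0.001168 / 0.01879 L = 0.0622 M.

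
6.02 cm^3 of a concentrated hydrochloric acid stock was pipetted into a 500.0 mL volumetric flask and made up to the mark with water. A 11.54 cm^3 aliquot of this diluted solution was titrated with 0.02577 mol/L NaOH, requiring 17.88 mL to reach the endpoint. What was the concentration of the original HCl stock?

3.32 M

n(NaOH) = 0.02577 x 0.01788 = 0.0004608 mol.
n(HCl) in the aliquot = 0.0004608 mol.
[diluted HCl] = 0.0004608 / 0.01154 = 0.03993 M.
Dilution factor = 500.0/6.020 = 83.06, so [stock] = 0.03993 x 83.06 = 3.32 M.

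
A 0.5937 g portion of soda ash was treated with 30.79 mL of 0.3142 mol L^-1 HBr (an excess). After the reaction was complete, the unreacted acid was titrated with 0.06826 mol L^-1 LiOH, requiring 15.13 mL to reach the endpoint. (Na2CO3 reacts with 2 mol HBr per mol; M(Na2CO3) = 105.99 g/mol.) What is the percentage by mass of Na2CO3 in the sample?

Total n(HBr) added = 0.3142 x 0.03079 = 0.009674 mol.
n(LiOH) used = 0.06826 x 0.01513 = 0.001033 mol, which equals the excess n(HBr).
So n(HBr) consumed by the sample = 0.009674 - 0.001033 = 0.008641 mol.
n(Na2CO3) = 0.008641 / 2 = 0.004321 mol.
mass Na2CO3 = 0.004321 x 105.99 = 0.4580 g, so %Na2CO3 = 0.4580/0.5937 x 100 = 77.1%.

77.1%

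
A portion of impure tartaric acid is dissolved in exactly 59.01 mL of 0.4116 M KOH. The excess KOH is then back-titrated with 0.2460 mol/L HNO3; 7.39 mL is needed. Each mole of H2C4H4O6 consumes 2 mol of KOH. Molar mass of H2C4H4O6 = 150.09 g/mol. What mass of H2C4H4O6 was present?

1.69 g

Total n(KOH) added = 0.4116 x 0.05901 = 0.02429 mol.
n(HNO3) used = 0.2460 x 0.007390 = 0.001818 mol, which equals the excess n(KOH).
So n(KOH) consumed by the sample = 0.02429 - 0.001818 = 0.02247 mol.
n(H2C4H4O6) = 0.02247 / 2 = 0.01124 mol.
mass = 0.01124 mol x 150.09 g/mol = 1.69 g.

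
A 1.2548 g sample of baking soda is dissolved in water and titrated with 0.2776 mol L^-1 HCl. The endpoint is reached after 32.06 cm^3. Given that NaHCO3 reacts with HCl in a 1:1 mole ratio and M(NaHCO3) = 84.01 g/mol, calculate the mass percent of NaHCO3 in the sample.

n(HCl) = 0.2776 x 0.03206 = 0.008900 mol.
n(NaHCO3) = 0.008900 / 1 = 0.008900 mol.
mass of NaHCO3 = 0.008900 x 84.01 = 0.7477 g.
% purity = 0.7477 / 1.2548 x 100 = 59.6%.

59.6%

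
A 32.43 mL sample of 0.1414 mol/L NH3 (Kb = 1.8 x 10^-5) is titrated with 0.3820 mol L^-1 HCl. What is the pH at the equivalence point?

n(NH3) = 0.1414 x 0.03243 = 0.004586 mol; V(HCl) at equivalence = 0.004586/0.3820 = 0.01200 L.
At equivalence the base is fully converted to NH4+; total volume = 0.04443 L, so [NH4+] = 0.004586/0.04443 = 0.1032 M.
Ka(NH4+) = Kw/Kb = 1.0e-14 / 1.8 x 10^-5 = 5.56e-10.
[H^+] = sqrt(Ka x [NH4+]) = sqrt(5.56e-10 x 0.1032) = 7.57e-6 M.
pH = -log(7.57e-6) = 5.12.

5.12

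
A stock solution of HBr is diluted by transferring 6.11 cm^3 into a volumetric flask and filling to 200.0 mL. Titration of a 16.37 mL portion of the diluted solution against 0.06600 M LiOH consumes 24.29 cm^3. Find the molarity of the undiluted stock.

n(LiOH) = 0.06600 x 0.02429 = 0.001603 mol.
n(HBr) in the aliquot = 0.001603 mol.
[diluted HBr] = 0.001603 / 0.01637 = 0.09793 M.
Dilution factor = 200.0/6.110 = 32.73, so [stock] = 0.09793 x 32.73 = 3.21 M.

3.21 M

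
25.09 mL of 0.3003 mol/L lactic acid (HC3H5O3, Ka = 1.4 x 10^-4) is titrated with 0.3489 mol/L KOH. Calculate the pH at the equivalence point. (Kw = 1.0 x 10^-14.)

n(HC3H5O3) = 0.3003 x 0.02509 = 0.007535 mol; V(KOH) at equivalence = 0.007535/0.3489 = 0.02160 L.
At equivalence all the acid is converted to C3H5O3-; total volume = 0.02509 + 0.02160 = 0.04669 L, so [C3H5O3-] = 0.007535/0.04669 = 0.1614 M.
Kb = Kw/Ka = 1.0e-14 / 1.4 x 10^-4 = 7.14e-11.
[OH^-] = sqrt(Kb x [C3H5O3-]) = sqrt(7.14e-11 x 0.1614) = 3.40e-6 M.
pOH = 5.47, so pH = 14.00 - 5.47 = 8.53.

8.53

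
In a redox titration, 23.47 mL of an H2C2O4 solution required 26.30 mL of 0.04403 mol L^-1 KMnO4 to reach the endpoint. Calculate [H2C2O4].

0.123 M

n(KMnO4) = 0.04403 x 0.02630 = 0.001158 mol.
From the balanced equation, 2 mol KMnO4 reacts with 5 mol H2C2O4, so n(H2C2O4) = 0.001158 x 5/2 = 0.002895 mol.
[H2C2O4] = 0.002895 / 0.02347 L = 0.123 M.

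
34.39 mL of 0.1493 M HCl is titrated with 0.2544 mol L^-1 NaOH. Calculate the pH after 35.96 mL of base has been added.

n(acid) = 0.1493 x 0.03439 = 0.005134 mol; n(NaOH) added = 0.2544 x 0.03596 = 0.009148 mol.
Base is in excess by 0.009148 - 0.005134 = 0.004014 mol in a total volume of 0.07035 L.
[OH^-] = 0.004014/0.07035 = 0.05705 M, so pOH = 1.24 and pH = 14.00 - 1.24 = 12.76.

12.76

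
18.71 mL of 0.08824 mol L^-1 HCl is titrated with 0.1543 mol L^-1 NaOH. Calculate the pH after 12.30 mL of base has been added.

n(acid) = 0.08824 x 0.01871 = 0.001651 mol; n(NaOH) added = 0.1543 x 0.01230 = 0.001898 mol.
Base is in excess by 0.001898 - 0.001651 = 0.0002469 mol in a total volume of 0.03101 L.
[OH^-] = 0.0002469/0.03101 = 0.007963 M, so pOH = 2.10 and pH = 14.00 - 2.10 = 11.90.

11.90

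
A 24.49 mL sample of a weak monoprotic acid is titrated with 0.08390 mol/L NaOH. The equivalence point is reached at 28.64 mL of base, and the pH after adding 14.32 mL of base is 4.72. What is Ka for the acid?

14.32 mL is half of the equivalence volume, so this is the half-equivalence point where [HA] = [A^-].
At half-equivalence pH = pKa, so pKa = 4.72.
Ka = 10^(-4.72) = 1.9 x 10^-5.

1.9 x 10^-5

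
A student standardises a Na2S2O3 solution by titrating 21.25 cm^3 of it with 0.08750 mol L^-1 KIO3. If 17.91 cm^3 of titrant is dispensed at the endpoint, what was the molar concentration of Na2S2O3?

n(KIO3) = 0.08750 x 0.01791 = 0.001567 mol.
From the balanced equation, 1 mol KIO3 reacts with 6 mol Na2S2O3, so n(Na2S2O3) = 0.001567 x 6/1 = 0.009403 mol.
[Na2S2O3] = 0.009403 / 0.02125 L = 0.442 M.

0.442 M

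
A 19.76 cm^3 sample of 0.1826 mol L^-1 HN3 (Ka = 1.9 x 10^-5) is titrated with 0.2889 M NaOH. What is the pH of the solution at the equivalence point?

n(HN3) = 0.1826 x 0.01976 = 0.003608 mol; V(NaOH) at equivalence = 0.003608/0.2889 = 0.01249 L.
At equivalence all the acid is converted to N3-; total volume = 0.01976 + 0.01249 = 0.03225 L, so [N3-] = 0.003608/0.03225 = 0.1119 M.
Kb = Kw/Ka = 1.0e-14 / 1.9 x 10^-5 = 5.26e-10.
[OH^-] = sqrt(Kb x [N3-]) = sqrt(5.26e-10 x 0.1119) = 7.67e-6 M.
pOH = 5.11, so pH = 14.00 - 5.11 = 8.89.

8.89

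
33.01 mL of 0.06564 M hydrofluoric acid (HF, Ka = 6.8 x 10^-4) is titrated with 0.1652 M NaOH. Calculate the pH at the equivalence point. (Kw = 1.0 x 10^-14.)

7.92

n(HF) = 0.06564 x 0.03301 = 0.002167 mol; V(NaOH) at equivalence = 0.002167/0.1652 = 0.01312 L.
At equivalence all the acid is converted to F-; total volume = 0.03301 + 0.01312 = 0.04613 L, so [F-] = 0.002167/0.04613 = 0.04698 M.
Kb = Kw/Ka = 1.0e-14 / 6.8 x 10^-4 = 1.47e-11.
[OH^-] = sqrt(Kb x [F-]) = sqrt(1.47e-11 x 0.04698) = 8.31e-7 M.
pOH = 6.08, so pH = 14.00 - 6.08 = 7.92.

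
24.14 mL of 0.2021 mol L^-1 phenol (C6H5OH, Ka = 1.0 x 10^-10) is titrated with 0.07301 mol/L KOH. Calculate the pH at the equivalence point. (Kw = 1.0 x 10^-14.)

n(C6H5OH) = 0.2021 x 0.02414 = 0.004879 mol; V(KOH) at equivalence = 0.004879/0.07301 = 0.06682 L.
At equivalence all the acid is converted to C6H5O-; total volume = 0.02414 + 0.06682 = 0.09096 L, so [C6H5O-] = 0.004879/0.09096 = 0.05363 M.
Kb = Kw/Ka = 1.0e-14 / 1.0 x 10^-10 = 0.000100.
[OH^-] = sqrt(Kb x [C6H5O-]) = sqrt(0.000100 x 0.05363) = 0.00232 M.
pOH = 2.64, so pH = 14.00 - 2.64 = 11.36.

11.36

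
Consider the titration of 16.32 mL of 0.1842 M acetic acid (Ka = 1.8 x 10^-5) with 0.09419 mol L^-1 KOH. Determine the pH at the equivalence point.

8.77

n(CH3COOH) = 0.1842 x 0.01632 = 0.003006 mol; V(KOH) at equivalence = 0.003006/0.09419 = 0.03192 L.
At equivalence all the acid is converted to CH3COO-; total volume = 0.01632 + 0.03192 = 0.04824 L, so [CH3COO-] = 0.003006/0.04824 = 0.06232 M.
Kb = Kw/Ka = 1.0e-14 / 1.8 x 10^-5 = 5.56e-10.
[OH^-] = sqrt(Kb x [CH3COO-]) = sqrt(5.56e-10 x 0.06232) = 5.88e-6 M.
pOH = 5.23, so pH = 14.00 - 5.23 = 8.77.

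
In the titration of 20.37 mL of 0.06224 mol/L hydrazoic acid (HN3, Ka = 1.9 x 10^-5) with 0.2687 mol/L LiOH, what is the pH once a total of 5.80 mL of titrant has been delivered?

n(acid) = 0.06224 x 0.02037 = 0.001268 mol; n(LiOH) added = 0.2687 x 0.005800 = 0.001558 mol.
Base is in excess by 0.001558 - 0.001268 = 0.0002906 mol in a total volume of 0.02617 L.
[OH^-] = 0.0002906/0.02617 = 0.01111 M, so pOH = 1.95 and pH = 14.00 - 1.95 = 12.05.

12.05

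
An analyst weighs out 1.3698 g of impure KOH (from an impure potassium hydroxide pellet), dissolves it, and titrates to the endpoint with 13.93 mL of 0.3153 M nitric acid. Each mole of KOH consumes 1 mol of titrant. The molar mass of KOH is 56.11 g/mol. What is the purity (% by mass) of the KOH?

18.0%

n(HNO3) = 0.3153 x 0.01393 = 0.004392 mol.
n(KOH) = 0.004392 / 1 = 0.004392 mol.
mass of KOH = 0.004392 x 56.11 = 0.2464 g.
% purity = 0.2464 / 1.3698 x 100 = 18.0%.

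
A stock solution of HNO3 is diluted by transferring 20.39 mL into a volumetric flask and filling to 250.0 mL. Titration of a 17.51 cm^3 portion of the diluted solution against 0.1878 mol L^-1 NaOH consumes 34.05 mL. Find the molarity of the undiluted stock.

n(NaOH) = 0.1878 x 0.03405 = 0.006395 mol.
n(HNO3) in the aliquot = 0.006395 mol.
[diluted HNO3] = 0.006395 / 0.01751 = 0.3652 M.
Dilution factor = 250.0/20.39 = 12.26, so [stock] = 0.3652 x 12.26 = 4.48 M.

4.48 M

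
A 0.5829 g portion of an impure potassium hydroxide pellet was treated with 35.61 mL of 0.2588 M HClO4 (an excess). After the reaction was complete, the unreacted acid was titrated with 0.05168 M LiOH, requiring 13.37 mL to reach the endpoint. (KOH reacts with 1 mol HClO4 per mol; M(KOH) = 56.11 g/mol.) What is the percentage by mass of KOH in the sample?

82.1%

Total n(HClO4) added = 0.2588 x 0.03561 = 0.009216 mol.
n(LiOH) used = 0.05168 x 0.01337 = 0.0006910 mol, which equals the excess n(HClO4).
So n(HClO4) consumed by the sample = 0.009216 - 0.0006910 = 0.008525 mol.
n(KOH) = 0.008525 / 1 = 0.008525 mol.
mass KOH = 0.008525 x 56.11 = 0.4783 g, so %KOH = 0.4783/0.5829 x 100 = 82.1%.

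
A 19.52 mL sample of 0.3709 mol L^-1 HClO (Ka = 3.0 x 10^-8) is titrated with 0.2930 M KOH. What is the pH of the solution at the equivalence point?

10.37

n(HClO) = 0.3709 x 0.01952 = 0.007240 mol; V(KOH) at equivalence = 0.007240/0.2930 = 0.02471 L.
At equivalence all the acid is converted to ClO-; total volume = 0.01952 + 0.02471 = 0.04423 L, so [ClO-] = 0.007240/0.04423 = 0.1637 M.
Kb = Kw/Ka = 1.0e-14 / 3.0 x 10^-8 = 3.33e-7.
[OH^-] = sqrt(Kb x [ClO-]) = sqrt(3.33e-7 x 0.1637) = 0.000234 M.
pOH = 3.63, so pH = 14.00 - 3.63 = 10.37.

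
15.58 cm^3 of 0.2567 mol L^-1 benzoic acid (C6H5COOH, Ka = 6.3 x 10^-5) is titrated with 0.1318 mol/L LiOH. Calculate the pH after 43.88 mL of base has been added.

n(acid) = 0.2567 x 0.01558 = 0.003999 mol; n(LiOH) added = 0.1318 x 0.04388 = 0.005783 mol.
Base is in excess by 0.005783 - 0.003999 = 0.001784 mol in a total volume of 0.05946 L.
[OH^-] = 0.001784/0.05946 = 0.03000 M, so pOH = 1.52 and pH = 14.00 - 1.52 = 12.48.

12.48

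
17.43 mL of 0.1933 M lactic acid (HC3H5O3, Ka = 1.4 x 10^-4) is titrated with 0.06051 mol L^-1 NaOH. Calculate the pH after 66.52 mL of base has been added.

n(acid) = 0.1933 x 0.01743 = 0.003369 mol; n(NaOH) added = 0.06051 x 0.06652 = 0.004025 mol.
Base is in excess by 0.004025 - 0.003369 = 0.0006559 mol in a total volume of 0.08395 L.
[OH^-] = 0.0006559/0.08395 = 0.007813 M, so pOH = 2.11 and pH = 14.00 - 2.11 = 11.89.

11.89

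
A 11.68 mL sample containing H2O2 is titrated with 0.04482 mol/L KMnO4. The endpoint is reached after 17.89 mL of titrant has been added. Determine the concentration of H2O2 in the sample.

0.172 M

n(KMnO4) = 0.04482 x 0.01789 = 0.0008018 mol.
From the balanced equation, 2 mol KMnO4 reacts with 5 mol H2O2, so n(H2O2) = 0.0008018 x 5/2 = 0.002005 mol.
[H2O2] = 0.002005 / 0.01168 L = 0.172 M.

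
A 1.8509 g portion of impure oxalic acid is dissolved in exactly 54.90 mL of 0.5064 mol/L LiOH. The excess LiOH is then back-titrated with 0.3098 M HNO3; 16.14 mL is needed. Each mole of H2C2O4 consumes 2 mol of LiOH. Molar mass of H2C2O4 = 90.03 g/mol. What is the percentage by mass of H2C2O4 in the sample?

55.5%

Total n(LiOH) added = 0.5064 x 0.05490 = 0.02780 mol.
n(HNO3) used = 0.3098 x 0.01614 = 0.005000 mol, which equals the excess n(LiOH).
So n(LiOH) consumed by the sample = 0.02780 - 0.005000 = 0.02280 mol.
n(H2C2O4) = 0.02280 / 2 = 0.01140 mol.
mass H2C2O4 = 0.01140 x 90.03 = 1.026 g, so %H2C2O4 = 1.026/1.8509 x 100 = 55.5%.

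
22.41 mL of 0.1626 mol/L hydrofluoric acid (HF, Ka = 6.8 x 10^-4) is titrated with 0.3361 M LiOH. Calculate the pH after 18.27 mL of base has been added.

12.79

n(acid) = 0.1626 x 0.02241 = 0.003644 mol; n(LiOH) added = 0.3361 x 0.01827 = 0.006141 mol.
Base is in excess by 0.006141 - 0.003644 = 0.002497 mol in a total volume of 0.04068 L.
[OH^-] = 0.002497/0.04068 = 0.06137 M, so pOH = 1.21 and pH = 14.00 - 1.21 = 12.79.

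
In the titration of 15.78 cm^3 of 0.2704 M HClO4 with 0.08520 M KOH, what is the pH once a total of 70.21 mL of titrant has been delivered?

12.30

n(acid) = 0.2704 x 0.01578 = 0.004267 mol; n(KOH) added = 0.08520 x 0.07021 = 0.005982 mol.
Base is in excess by 0.005982 - 0.004267 = 0.001715 mol in a total volume of 0.08599 L.
[OH^-] = 0.001715/0.08599 = 0.01994 M, so pOH = 1.70 and pH = 14.00 - 1.70 = 12.30.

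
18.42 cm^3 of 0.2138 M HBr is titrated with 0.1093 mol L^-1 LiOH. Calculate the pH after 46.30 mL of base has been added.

n(acid) = 0.2138 x 0.01842 = 0.003938 mol; n(LiOH) added = 0.1093 x 0.04630 = 0.005061 mol.
Base is in excess by 0.005061 - 0.003938 = 0.001122 mol in a total volume of 0.06472 L.
[OH^-] = 0.001122/0.06472 = 0.01734 M, so pOH = 1.76 and pH = 14.00 - 1.76 = 12.24.

12.24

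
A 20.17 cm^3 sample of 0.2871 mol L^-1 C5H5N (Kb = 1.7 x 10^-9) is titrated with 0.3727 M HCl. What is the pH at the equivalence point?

3.01

n(C5H5N) = 0.2871 x 0.02017 = 0.005791 mol; V(HCl) at equivalence = 0.005791/0.3727 = 0.01554 L.
At equivalence the base is fully converted to C5H5NH+; total volume = 0.03571 L, so [C5H5NH+] = 0.005791/0.03571 = 0.1622 M.
Ka(C5H5NH+) = Kw/Kb = 1.0e-14 / 1.7 x 10^-9 = 5.88e-6.
[H^+] = sqrt(Ka x [C5H5NH+]) = sqrt(5.88e-6 x 0.1622) = 0.000977 M.
pH = -log(0.000977) = 3.01.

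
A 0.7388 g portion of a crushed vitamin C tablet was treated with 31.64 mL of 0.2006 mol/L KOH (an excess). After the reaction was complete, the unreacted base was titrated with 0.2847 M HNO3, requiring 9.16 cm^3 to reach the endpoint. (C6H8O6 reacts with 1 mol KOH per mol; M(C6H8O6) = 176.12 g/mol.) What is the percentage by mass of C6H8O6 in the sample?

Total n(KOH) added = 0.2006 x 0.03164 = 0.006347 mol.
n(HNO3) used = 0.2847 x 0.009160 = 0.002608 mol, which equals the excess n(KOH).
So n(KOH) consumed by the sample = 0.006347 - 0.002608 = 0.003739 mol.
n(C6H8O6) = 0.003739 / 1 = 0.003739 mol.
mass C6H8O6 = 0.003739 x 176.12 = 0.6585 g, so %C6H8O6 = 0.6585/0.7388 x 100 = 89.1%.

89.1%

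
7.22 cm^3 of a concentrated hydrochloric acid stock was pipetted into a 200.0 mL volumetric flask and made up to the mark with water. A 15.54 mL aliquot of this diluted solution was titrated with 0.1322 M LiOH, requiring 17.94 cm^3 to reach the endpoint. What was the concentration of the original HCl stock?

n(LiOH) = 0.1322 x 0.01794 = 0.002372 mol.
n(HCl) in the aliquot = 0.002372 mol.
[diluted HCl] = 0.002372 / 0.01554 = 0.1526 M.
Dilution factor = 200.0/7.220 = 27.70, so [stock] = 0.1526 x 27.70 = 4.23 M.

4.23 M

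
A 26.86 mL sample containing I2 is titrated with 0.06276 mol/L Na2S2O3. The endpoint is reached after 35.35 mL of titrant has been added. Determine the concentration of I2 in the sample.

n(Na2S2O3) = 0.06276 x 0.03535 = 0.002219 mol.
From the balanced equation, 2 mol Na2S2O3 reacts with 1 mol I2, so n(I2) = 0.002219 x 1/2 = 0.001109 mol.
[I2] = 0.001109 / 0.02686 L = 0.0413 M.

0.0413 M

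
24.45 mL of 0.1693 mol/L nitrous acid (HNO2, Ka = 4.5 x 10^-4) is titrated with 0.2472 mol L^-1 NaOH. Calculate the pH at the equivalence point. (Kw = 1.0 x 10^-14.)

8.17

n(HNO2) = 0.1693 x 0.02445 = 0.004139 mol; V(NaOH) at equivalence = 0.004139/0.2472 = 0.01675 L.
At equivalence all the acid is converted to NO2-; total volume = 0.02445 + 0.01675 = 0.04120 L, so [NO2-] = 0.004139/0.04120 = 0.1005 M.
Kb = Kw/Ka = 1.0e-14 / 4.5 x 10^-4 = 2.22e-11.
[OH^-] = sqrt(Kb x [NO2-]) = sqrt(2.22e-11 x 0.1005) = 1.49e-6 M.
pOH = 5.83, so pH = 14.00 - 5.83 = 8.17.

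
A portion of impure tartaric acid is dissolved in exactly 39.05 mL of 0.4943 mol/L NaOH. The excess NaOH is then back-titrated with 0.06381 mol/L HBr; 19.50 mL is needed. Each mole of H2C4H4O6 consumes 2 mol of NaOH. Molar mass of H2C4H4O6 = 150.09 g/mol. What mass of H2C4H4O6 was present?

1.36 g

Total n(NaOH) added = 0.4943 x 0.03905 = 0.01930 mol.
n(HBr) used = 0.06381 x 0.01950 = 0.001244 mol, which equals the excess n(NaOH).
So n(NaOH) consumed by the sample = 0.01930 - 0.001244 = 0.01806 mol.
n(H2C4H4O6) = 0.01806 / 2 = 0.009029 mol.
mass = 0.009029 mol x 150.09 g/mol = 1.36 g.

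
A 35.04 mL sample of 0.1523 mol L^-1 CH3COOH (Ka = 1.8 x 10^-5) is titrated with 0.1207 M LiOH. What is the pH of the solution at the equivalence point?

8.79

n(CH3COOH) = 0.1523 x 0.03504 = 0.005337 mol; V(LiOH) at equivalence = 0.005337/0.1207 = 0.04421 L.
At equivalence all the acid is converted to CH3COO-; total volume = 0.03504 + 0.04421 = 0.07925 L, so [CH3COO-] = 0.005337/0.07925 = 0.06734 M.
Kb = Kw/Ka = 1.0e-14 / 1.8 x 10^-5 = 5.56e-10.
[OH^-] = sqrt(Kb x [CH3COO-]) = sqrt(5.56e-10 x 0.06734) = 6.12e-6 M.
pOH = 5.21, so pH = 14.00 - 5.21 = 8.79.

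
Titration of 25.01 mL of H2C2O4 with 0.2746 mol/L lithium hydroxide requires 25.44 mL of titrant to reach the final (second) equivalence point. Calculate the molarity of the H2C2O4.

n(LiOH) = 0.2746 x 0.02544 = 0.006986 mol.
At the final (second) equivalence point, 2 mol OH^- react per mol H2C2O4, so n(H2C2O4) = 0.006986 / 2 = 0.003493 mol.
[H2C2O4] = 0.003493 / 0.02501 L = 0.140 M.

0.140 M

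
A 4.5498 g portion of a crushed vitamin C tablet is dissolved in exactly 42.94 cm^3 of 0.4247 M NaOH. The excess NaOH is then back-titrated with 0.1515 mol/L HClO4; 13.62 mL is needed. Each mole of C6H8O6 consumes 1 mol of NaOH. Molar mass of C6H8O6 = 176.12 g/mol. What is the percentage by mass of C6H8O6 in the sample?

Total n(NaOH) added = 0.4247 x 0.04294 = 0.01824 mol.
n(HClO4) used = 0.1515 x 0.01362 = 0.002063 mol, which equals the excess n(NaOH).
So n(NaOH) consumed by the sample = 0.01824 - 0.002063 = 0.01617 mol.
n(C6H8O6) = 0.01617 / 1 = 0.01617 mol.
mass C6H8O6 = 0.01617 x 176.12 = 2.848 g, so %C6H8O6 = 2.848/4.5498 x 100 = 62.6%.

62.6%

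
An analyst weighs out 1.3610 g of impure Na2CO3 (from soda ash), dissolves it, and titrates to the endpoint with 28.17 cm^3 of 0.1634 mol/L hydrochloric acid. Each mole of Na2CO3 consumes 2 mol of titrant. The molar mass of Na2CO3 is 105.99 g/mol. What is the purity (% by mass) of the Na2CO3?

n(HCl) = 0.1634 x 0.02817 = 0.004603 mol.
n(Na2CO3) = 0.004603 / 2 = 0.002301 mol.
mass of Na2CO3 = 0.002301 x 105.99 = 0.2439 g.
% purity = 0.2439 / 1.3610 x 100 = 17.9%.

17.9%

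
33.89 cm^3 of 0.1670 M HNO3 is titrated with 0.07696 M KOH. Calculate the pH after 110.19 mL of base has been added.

n(acid) = 0.1670 x 0.03389 = 0.005660 mol; n(KOH) added = 0.07696 x 0.1102 = 0.008480 mol.
Base is in excess by 0.008480 - 0.005660 = 0.002821 mol in a total volume of 0.1441 L.
[OH^-] = 0.002821/0.1441 = 0.01958 M, so pOH = 1.71 and pH = 14.00 - 1.71 = 12.29.

12.29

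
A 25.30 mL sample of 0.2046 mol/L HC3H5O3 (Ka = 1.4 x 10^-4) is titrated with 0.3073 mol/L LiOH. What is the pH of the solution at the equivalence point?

8.47

n(HC3H5O3) = 0.2046 x 0.02530 = 0.005176 mol; V(LiOH) at equivalence = 0.005176/0.3073 = 0.01684 L.
At equivalence all the acid is converted to C3H5O3-; total volume = 0.02530 + 0.01684 = 0.04214 L, so [C3H5O3-] = 0.005176/0.04214 = 0.1228 M.
Kb = Kw/Ka = 1.0e-14 / 1.4 x 10^-4 = 7.14e-11.
[OH^-] = sqrt(Kb x [C3H5O3-]) = sqrt(7.14e-11 x 0.1228) = 2.96e-6 M.
pOH = 5.53, so pH = 14.00 - 5.53 = 8.47.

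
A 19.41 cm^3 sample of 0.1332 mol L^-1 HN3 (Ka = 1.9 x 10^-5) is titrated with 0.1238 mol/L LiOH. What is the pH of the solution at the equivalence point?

n(HN3) = 0.1332 x 0.01941 = 0.002585 mol; V(LiOH) at equivalence = 0.002585/0.1238 = 0.02088 L.
At equivalence all the acid is converted to N3-; total volume = 0.01941 + 0.02088 = 0.04029 L, so [N3-] = 0.002585/0.04029 = 0.06416 M.
Kb = Kw/Ka = 1.0e-14 / 1.9 x 10^-5 = 5.26e-10.
[OH^-] = sqrt(Kb x [N3-]) = sqrt(5.26e-10 x 0.06416) = 5.81e-6 M.
pOH = 5.24, so pH = 14.00 - 5.24 = 8.76.

8.76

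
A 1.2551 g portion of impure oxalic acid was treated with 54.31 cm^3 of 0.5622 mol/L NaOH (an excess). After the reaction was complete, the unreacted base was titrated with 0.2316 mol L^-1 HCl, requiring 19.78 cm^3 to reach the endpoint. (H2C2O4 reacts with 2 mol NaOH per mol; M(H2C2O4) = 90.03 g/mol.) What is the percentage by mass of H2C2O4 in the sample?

Total n(NaOH) added = 0.5622 x 0.05431 = 0.03053 mol.
n(HCl) used = 0.2316 x 0.01978 = 0.004581 mol, which equals the excess n(NaOH).
So n(NaOH) consumed by the sample = 0.03053 - 0.004581 = 0.02595 mol.
n(H2C2O4) = 0.02595 / 2 = 0.01298 mol.
mass H2C2O4 = 0.01298 x 90.03 = 1.168 g, so %H2C2O4 = 1.168/1.2551 x 100 = 93.1%.

93.1%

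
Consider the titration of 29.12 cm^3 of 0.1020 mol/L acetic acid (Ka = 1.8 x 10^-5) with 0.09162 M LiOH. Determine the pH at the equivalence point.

8.71

n(CH3COOH) = 0.1020 x 0.02912 = 0.002970 mol; V(LiOH) at equivalence = 0.002970/0.09162 = 0.03242 L.
At equivalence all the acid is converted to CH3COO-; total volume = 0.02912 + 0.03242 = 0.06154 L, so [CH3COO-] = 0.002970/0.06154 = 0.04827 M.
Kb = Kw/Ka = 1.0e-14 / 1.8 x 10^-5 = 5.56e-10.
[OH^-] = sqrt(Kb x [CH3COO-]) = sqrt(5.56e-10 x 0.04827) = 5.18e-6 M.
pOH = 5.29, so pH = 14.00 - 5.29 = 8.71.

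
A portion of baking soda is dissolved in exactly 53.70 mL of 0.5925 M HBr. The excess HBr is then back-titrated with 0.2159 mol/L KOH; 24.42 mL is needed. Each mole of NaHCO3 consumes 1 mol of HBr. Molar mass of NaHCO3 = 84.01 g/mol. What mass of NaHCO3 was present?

Total n(HBr) added = 0.5925 x 0.05370 = 0.03182 mol.
n(KOH) used = 0.2159 x 0.02442 = 0.005272 mol, which equals the excess n(HBr).
So n(HBr) consumed by the sample = 0.03182 - 0.005272 = 0.02654 mol.
n(NaHCO3) = 0.02654 / 1 = 0.02654 mol.
mass = 0.02654 mol x 84.01 g/mol = 2.23 g.

2.23 g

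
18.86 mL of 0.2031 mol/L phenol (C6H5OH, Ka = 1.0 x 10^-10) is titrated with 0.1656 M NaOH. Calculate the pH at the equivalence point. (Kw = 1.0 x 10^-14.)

n(C6H5OH) = 0.2031 x 0.01886 = 0.003830 mol; V(NaOH) at equivalence = 0.003830/0.1656 = 0.02313 L.
At equivalence all the acid is converted to C6H5O-; total volume = 0.01886 + 0.02313 = 0.04199 L, so [C6H5O-] = 0.003830/0.04199 = 0.09122 M.
Kb = Kw/Ka = 1.0e-14 / 1.0 x 10^-10 = 0.000100.
[OH^-] = sqrt(Kb x [C6H5O-]) = sqrt(0.000100 x 0.09122) = 0.00302 M.
pOH = 2.52, so pH = 14.00 - 2.52 = 11.48.

11.48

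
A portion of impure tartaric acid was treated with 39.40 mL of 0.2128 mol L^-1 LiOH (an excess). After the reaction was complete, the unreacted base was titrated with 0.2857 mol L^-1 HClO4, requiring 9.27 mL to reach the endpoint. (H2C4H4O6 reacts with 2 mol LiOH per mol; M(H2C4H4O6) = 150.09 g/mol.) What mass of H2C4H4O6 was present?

0.430 g

Total n(LiOH) added = 0.2128 x 0.03940 = 0.008384 mol.
n(HClO4) used = 0.2857 x 0.009270 = 0.002648 mol, which equals the excess n(LiOH).
So n(LiOH) consumed by the sample = 0.008384 - 0.002648 = 0.005736 mol.
n(H2C4H4O6) = 0.005736 / 2 = 0.002868 mol.
mass = 0.002868 mol x 150.09 g/mol = 0.430 g.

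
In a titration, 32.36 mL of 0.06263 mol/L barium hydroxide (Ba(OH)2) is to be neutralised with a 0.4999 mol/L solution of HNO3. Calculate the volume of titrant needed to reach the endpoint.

n(Ba(OH)2) = 0.06263 mol/L x 0.03236 L = 0.002027 mol.
The neutralisation is 1 Ba(OH)2 : 2 HNO3, so n(HNO3) = 0.002027 x 2/1 = 0.004053 mol.
V(HNO3) = 0.004053 / 0.4999 = 0.008108 L = 8.11 mL.

8.11 mL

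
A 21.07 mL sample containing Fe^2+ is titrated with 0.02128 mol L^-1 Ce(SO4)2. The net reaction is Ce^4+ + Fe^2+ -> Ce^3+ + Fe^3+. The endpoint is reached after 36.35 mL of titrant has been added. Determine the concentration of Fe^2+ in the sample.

n(Ce(SO4)2) = 0.02128 x 0.03635 = 0.0007735 mol.
From the balanced equation, 1 mol Ce(SO4)2 reacts with 1 mol Fe^2+, so n(Fe^2+) = 0.0007735 x 1/1 = 0.0007735 mol.
[Fe^2+] = 0.0007735 / 0.02107 L = 0.0367 M.

0.0367 M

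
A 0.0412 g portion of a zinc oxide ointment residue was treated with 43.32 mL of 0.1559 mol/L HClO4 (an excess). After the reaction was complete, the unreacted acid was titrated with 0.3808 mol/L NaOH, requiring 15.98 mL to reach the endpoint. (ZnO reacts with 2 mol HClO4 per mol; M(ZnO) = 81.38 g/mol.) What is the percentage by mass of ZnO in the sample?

Total n(HClO4) added = 0.1559 x 0.04332 = 0.006754 mol.
n(NaOH) used = 0.3808 x 0.01598 = 0.006085 mol, which equals the excess n(HClO4).
So n(HClO4) consumed by the sample = 0.006754 - 0.006085 = 0.0006684 mol.
n(ZnO) = 0.0006684 / 2 = 0.0003342 mol.
mass ZnO = 0.0003342 x 81.38 = 0.02720 g, so %ZnO = 0.02720/0.0412 x 100 = 66.0%.

66.0%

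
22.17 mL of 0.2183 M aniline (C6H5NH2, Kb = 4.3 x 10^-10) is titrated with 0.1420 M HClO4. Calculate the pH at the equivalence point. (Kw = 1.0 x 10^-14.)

n(C6H5NH2) = 0.2183 x 0.02217 = 0.004840 mol; V(HClO4) at equivalence = 0.004840/0.1420 = 0.03408 L.
At equivalence the base is fully converted to C6H5NH3+; total volume = 0.05625 L, so [C6H5NH3+] = 0.004840/0.05625 = 0.08604 M.
Ka(C6H5NH3+) = Kw/Kb = 1.0e-14 / 4.3 x 10^-10 = 2.33e-5.
[H^+] = sqrt(Ka x [C6H5NH3+]) = sqrt(2.33e-5 x 0.08604) = 0.00141 M.
pH = -log(0.00141) = 2.85.

2.85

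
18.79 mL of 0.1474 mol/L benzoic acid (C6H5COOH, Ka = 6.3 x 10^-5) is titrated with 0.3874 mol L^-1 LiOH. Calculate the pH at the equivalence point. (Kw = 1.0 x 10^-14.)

n(C6H5COOH) = 0.1474 x 0.01879 = 0.002770 mol; V(LiOH) at equivalence = 0.002770/0.3874 = 0.007149 L.
At equivalence all the acid is converted to C6H5COO-; total volume = 0.01879 + 0.007149 = 0.02594 L, so [C6H5COO-] = 0.002770/0.02594 = 0.1068 M.
Kb = Kw/Ka = 1.0e-14 / 6.3 x 10^-5 = 1.59e-10.
[OH^-] = sqrt(Kb x [C6H5COO-]) = sqrt(1.59e-10 x 0.1068) = 4.12e-6 M.
pOH = 5.39, so pH = 14.00 - 5.39 = 8.61.

8.61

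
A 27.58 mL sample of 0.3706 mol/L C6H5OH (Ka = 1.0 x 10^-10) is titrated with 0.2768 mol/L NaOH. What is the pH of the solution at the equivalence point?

n(C6H5OH) = 0.3706 x 0.02758 = 0.01022 mol; V(NaOH) at equivalence = 0.01022/0.2768 = 0.03693 L.
At equivalence all the acid is converted to C6H5O-; total volume = 0.02758 + 0.03693 = 0.06451 L, so [C6H5O-] = 0.01022/0.06451 = 0.1585 M.
Kb = Kw/Ka = 1.0e-14 / 1.0 x 10^-10 = 0.000100.
[OH^-] = sqrt(Kb x [C6H5O-]) = sqrt(0.000100 x 0.1585) = 0.00398 M.
pOH = 2.40, so pH = 14.00 - 2.40 = 11.60.

11.60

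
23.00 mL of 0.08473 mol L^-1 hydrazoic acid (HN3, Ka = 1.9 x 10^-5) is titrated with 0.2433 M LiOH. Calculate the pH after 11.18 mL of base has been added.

12.35

n(acid) = 0.08473 x 0.02300 = 0.001949 mol; n(LiOH) added = 0.2433 x 0.01118 = 0.002720 mol.
Base is in excess by 0.002720 - 0.001949 = 0.0007713 mol in a total volume of 0.03418 L.
[OH^-] = 0.0007713/0.03418 = 0.02257 M, so pOH = 1.65 and pH = 14.00 - 1.65 = 12.35.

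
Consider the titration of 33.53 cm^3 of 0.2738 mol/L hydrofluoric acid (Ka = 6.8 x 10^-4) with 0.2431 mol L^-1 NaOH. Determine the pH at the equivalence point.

8.14

n(HF) = 0.2738 x 0.03353 = 0.009181 mol; V(NaOH) at equivalence = 0.009181/0.2431 = 0.03776 L.
At equivalence all the acid is converted to F-; total volume = 0.03353 + 0.03776 = 0.07129 L, so [F-] = 0.009181/0.07129 = 0.1288 M.
Kb = Kw/Ka = 1.0e-14 / 6.8 x 10^-4 = 1.47e-11.
[OH^-] = sqrt(Kb x [F-]) = sqrt(1.47e-11 x 0.1288) = 1.38e-6 M.
pOH = 5.86, so pH = 14.00 - 5.86 = 8.14.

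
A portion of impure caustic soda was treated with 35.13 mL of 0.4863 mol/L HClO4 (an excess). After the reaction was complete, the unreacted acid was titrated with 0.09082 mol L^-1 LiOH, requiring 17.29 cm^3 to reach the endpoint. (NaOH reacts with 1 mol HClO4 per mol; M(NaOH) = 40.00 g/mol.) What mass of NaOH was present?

0.621 g

Total n(HClO4) added = 0.4863 x 0.03513 = 0.01708 mol.
n(LiOH) used = 0.09082 x 0.01729 = 0.001570 mol, which equals the excess n(HClO4).
So n(HClO4) consumed by the sample = 0.01708 - 0.001570 = 0.01551 mol.
n(NaOH) = 0.01551 / 1 = 0.01551 mol.
mass = 0.01551 mol x 40.00 g/mol = 0.621 g.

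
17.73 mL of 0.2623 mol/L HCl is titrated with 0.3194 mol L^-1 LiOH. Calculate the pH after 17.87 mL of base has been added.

12.47

n(acid) = 0.2623 x 0.01773 = 0.004651 mol; n(LiOH) added = 0.3194 x 0.01787 = 0.005708 mol.
Base is in excess by 0.005708 - 0.004651 = 0.001057 mol in a total volume of 0.03560 L.
[OH^-] = 0.001057/0.03560 = 0.02969 M, so pOH = 1.53 and pH = 14.00 - 1.53 = 12.47.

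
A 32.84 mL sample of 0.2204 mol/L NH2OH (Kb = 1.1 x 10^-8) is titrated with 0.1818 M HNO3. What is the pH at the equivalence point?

n(NH2OH) = 0.2204 x 0.03284 = 0.007238 mol; V(HNO3) at equivalence = 0.007238/0.1818 = 0.03981 L.
At equivalence the base is fully converted to NH3OH+; total volume = 0.07265 L, so [NH3OH+] = 0.007238/0.07265 = 0.09962 M.
Ka(NH3OH+) = Kw/Kb = 1.0e-14 / 1.1 x 10^-8 = 9.09e-7.
[H^+] = sqrt(Ka x [NH3OH+]) = sqrt(9.09e-7 x 0.09962) = 0.000301 M.
pH = -log(0.000301) = 3.52.

3.52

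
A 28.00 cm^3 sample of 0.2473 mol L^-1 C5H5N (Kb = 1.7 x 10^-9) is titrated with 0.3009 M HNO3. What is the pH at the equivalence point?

n(C5H5N) = 0.2473 x 0.02800 = 0.006924 mol; V(HNO3) at equivalence = 0.006924/0.3009 = 0.02301 L.
At equivalence the base is fully converted to C5H5NH+; total volume = 0.05101 L, so [C5H5NH+] = 0.006924/0.05101 = 0.1357 M.
Ka(C5H5NH+) = Kw/Kb = 1.0e-14 / 1.7 x 10^-9 = 5.88e-6.
[H^+] = sqrt(Ka x [C5H5NH+]) = sqrt(5.88e-6 x 0.1357) = 0.000894 M.
pH = -log(0.000894) = 3.05.

3.05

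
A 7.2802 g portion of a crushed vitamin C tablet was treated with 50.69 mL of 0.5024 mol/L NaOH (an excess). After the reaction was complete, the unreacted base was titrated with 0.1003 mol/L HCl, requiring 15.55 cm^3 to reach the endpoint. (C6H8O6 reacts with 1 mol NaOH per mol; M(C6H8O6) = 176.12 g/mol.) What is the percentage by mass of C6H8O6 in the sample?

57.8%

Total n(NaOH) added = 0.5024 x 0.05069 = 0.02547 mol.
n(HCl) used = 0.1003 x 0.01555 = 0.001560 mol, which equals the excess n(NaOH).
So n(NaOH) consumed by the sample = 0.02547 - 0.001560 = 0.02391 mol.
n(C6H8O6) = 0.02391 / 1 = 0.02391 mol.
mass C6H8O6 = 0.02391 x 176.12 = 4.210 g, so %C6H8O6 = 4.210/7.2802 x 100 = 57.8%.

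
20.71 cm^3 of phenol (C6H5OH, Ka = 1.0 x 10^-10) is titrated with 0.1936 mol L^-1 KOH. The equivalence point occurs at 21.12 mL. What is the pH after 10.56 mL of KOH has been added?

10.00

10.56 mL is exactly half the equivalence volume (21.12/2), i.e. the half-equivalence point.
There, n(HA) = n(A^-), so pH = pKa = -log(1.0 x 10^-10) = 10.00.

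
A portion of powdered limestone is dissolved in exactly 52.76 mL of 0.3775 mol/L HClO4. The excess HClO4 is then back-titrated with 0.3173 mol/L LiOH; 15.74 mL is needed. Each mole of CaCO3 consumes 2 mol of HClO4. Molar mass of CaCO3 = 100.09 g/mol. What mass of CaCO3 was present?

Total n(HClO4) added = 0.3775 x 0.05276 = 0.01992 mol.
n(LiOH) used = 0.3173 x 0.01574 = 0.004994 mol, which equals the excess n(HClO4).
So n(HClO4) consumed by the sample = 0.01992 - 0.004994 = 0.01492 mol.
n(CaCO3) = 0.01492 / 2 = 0.007461 mol.
mass = 0.007461 mol x 100.09 g/mol = 0.747 g.

0.747 g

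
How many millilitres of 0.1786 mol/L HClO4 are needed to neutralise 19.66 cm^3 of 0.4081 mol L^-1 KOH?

n(KOH) = 0.4081 mol/L x 0.01966 L = 0.008023 mol.
At equivalence n(HClO4) = n(KOH) = 0.008023 mol.
V(HClO4) = 0.008023 / 0.1786 = 0.04492 L = 44.9 mL.

44.9 mL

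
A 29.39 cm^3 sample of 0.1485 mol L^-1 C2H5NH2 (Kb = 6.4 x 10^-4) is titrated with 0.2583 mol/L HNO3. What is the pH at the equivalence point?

5.92

n(C2H5NH2) = 0.1485 x 0.02939 = 0.004364 mol; V(HNO3) at equivalence = 0.004364/0.2583 = 0.01690 L.
At equivalence the base is fully converted to C2H5NH3+; total volume = 0.04629 L, so [C2H5NH3+] = 0.004364/0.04629 = 0.09429 M.
Ka(C2H5NH3+) = Kw/Kb = 1.0e-14 / 6.4 x 10^-4 = 1.56e-11.
[H^+] = sqrt(Ka x [C2H5NH3+]) = sqrt(1.56e-11 x 0.09429) = 1.21e-6 M.
pH = -log(1.21e-6) = 5.92.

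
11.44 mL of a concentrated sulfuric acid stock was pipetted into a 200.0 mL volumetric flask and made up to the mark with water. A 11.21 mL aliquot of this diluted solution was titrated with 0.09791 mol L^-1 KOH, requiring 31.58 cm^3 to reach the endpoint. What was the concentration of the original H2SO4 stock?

n(KOH) = 0.09791 x 0.03158 = 0.003092 mol.
n(H2SO4) in the aliquot = 0.003092 x 1/2 = 0.001546 mol.
[diluted H2SO4] = 0.001546 / 0.01121 = 0.1379 M.
Dilution factor = 200.0/11.44 = 17.48, so [stock] = 0.1379 x 17.48 = 2.41 M.

2.41 M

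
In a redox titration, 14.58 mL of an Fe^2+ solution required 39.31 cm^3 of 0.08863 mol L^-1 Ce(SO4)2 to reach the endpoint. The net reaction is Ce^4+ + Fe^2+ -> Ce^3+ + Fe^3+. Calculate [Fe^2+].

n(Ce(SO4)2) = 0.08863 x 0.03931 = 0.003484 mol.
From the balanced equation, 1 mol Ce(SO4)2 reacts with 1 mol Fe^2+, so n(Fe^2+) = 0.003484 x 1/1 = 0.003484 mol.
[Fe^2+] = 0.003484 / 0.01458 L = 0.239 M.

0.239 M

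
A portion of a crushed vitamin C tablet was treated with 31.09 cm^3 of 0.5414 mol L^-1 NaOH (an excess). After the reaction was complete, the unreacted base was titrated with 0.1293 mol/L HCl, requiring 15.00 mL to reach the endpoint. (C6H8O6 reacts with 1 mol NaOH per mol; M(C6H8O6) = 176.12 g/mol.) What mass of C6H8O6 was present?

Total n(NaOH) added = 0.5414 x 0.03109 = 0.01683 mol.
n(HCl) used = 0.1293 x 0.01500 = 0.001940 mol, which equals the excess n(NaOH).
So n(NaOH) consumed by the sample = 0.01683 - 0.001940 = 0.01489 mol.
n(C6H8O6) = 0.01489 / 1 = 0.01489 mol.
mass = 0.01489 mol x 176.12 g/mol = 2.62 g.

2.62 g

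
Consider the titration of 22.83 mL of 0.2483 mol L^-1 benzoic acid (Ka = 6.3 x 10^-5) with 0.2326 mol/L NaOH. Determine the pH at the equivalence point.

n(C6H5COOH) = 0.2483 x 0.02283 = 0.005669 mol; V(NaOH) at equivalence = 0.005669/0.2326 = 0.02437 L.
At equivalence all the acid is converted to C6H5COO-; total volume = 0.02283 + 0.02437 = 0.04720 L, so [C6H5COO-] = 0.005669/0.04720 = 0.1201 M.
Kb = Kw/Ka = 1.0e-14 / 6.3 x 10^-5 = 1.59e-10.
[OH^-] = sqrt(Kb x [C6H5COO-]) = sqrt(1.59e-10 x 0.1201) = 4.37e-6 M.
pOH = 5.36, so pH = 14.00 - 5.36 = 8.64.

8.64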